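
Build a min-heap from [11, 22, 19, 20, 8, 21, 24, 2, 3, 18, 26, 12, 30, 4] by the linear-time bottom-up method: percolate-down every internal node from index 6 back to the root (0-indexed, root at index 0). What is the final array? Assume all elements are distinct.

[2, 3, 4, 11, 8, 12, 19, 20, 22, 18, 26, 21, 30, 24]

sift down from index 6:
  24 vs only child 4 at index 13, swap → [11, 22, 19, 20, 8, 21, 4, 2, 3, 18, 26, 12, 30, 24]
sift down from index 5:
  21 vs smaller child 12 at index 11, swap → [11, 22, 19, 20, 8, 12, 4, 2, 3, 18, 26, 21, 30, 24]
sift down from index 4: already satisfies heap property
sift down from index 3:
  20 vs smaller child 2 at index 7, swap → [11, 22, 19, 2, 8, 12, 4, 20, 3, 18, 26, 21, 30, 24]
sift down from index 2:
  19 vs smaller child 4 at index 6, swap → [11, 22, 4, 2, 8, 12, 19, 20, 3, 18, 26, 21, 30, 24]
sift down from index 1:
  22 vs smaller child 2 at index 3, swap → [11, 2, 4, 22, 8, 12, 19, 20, 3, 18, 26, 21, 30, 24]
  22 vs smaller child 3 at index 8, swap → [11, 2, 4, 3, 8, 12, 19, 20, 22, 18, 26, 21, 30, 24]
sift down from index 0:
  11 vs smaller child 2 at index 1, swap → [2, 11, 4, 3, 8, 12, 19, 20, 22, 18, 26, 21, 30, 24]
  11 vs smaller child 3 at index 3, swap → [2, 3, 4, 11, 8, 12, 19, 20, 22, 18, 26, 21, 30, 24]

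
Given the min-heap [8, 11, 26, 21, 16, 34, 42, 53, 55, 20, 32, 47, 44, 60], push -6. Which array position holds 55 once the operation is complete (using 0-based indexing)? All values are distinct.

8

append -6 at index 14 → [8, 11, 26, 21, 16, 34, 42, 53, 55, 20, 32, 47, 44, 60, -6]
-6 < parent 42 at index 6, swap → [8, 11, 26, 21, 16, 34, -6, 53, 55, 20, 32, 47, 44, 60, 42]
-6 < parent 26 at index 2, swap → [8, 11, -6, 21, 16, 34, 26, 53, 55, 20, 32, 47, 44, 60, 42]
-6 < parent 8 at index 0, swap → [-6, 11, 8, 21, 16, 34, 26, 53, 55, 20, 32, 47, 44, 60, 42]
resulting array: [-6, 11, 8, 21, 16, 34, 26, 53, 55, 20, 32, 47, 44, 60, 42]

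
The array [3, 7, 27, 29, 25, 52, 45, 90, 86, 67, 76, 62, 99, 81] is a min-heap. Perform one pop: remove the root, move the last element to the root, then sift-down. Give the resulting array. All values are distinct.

[7, 25, 27, 29, 67, 52, 45, 90, 86, 81, 76, 62, 99]

remove root 3; move last element 81 to root → [81, 7, 27, 29, 25, 52, 45, 90, 86, 67, 76, 62, 99]
81 vs smaller child 7 at index 1, swap → [7, 81, 27, 29, 25, 52, 45, 90, 86, 67, 76, 62, 99]
81 vs smaller child 25 at index 4, swap → [7, 25, 27, 29, 81, 52, 45, 90, 86, 67, 76, 62, 99]
81 vs smaller child 67 at index 9, swap → [7, 25, 27, 29, 67, 52, 45, 90, 86, 81, 76, 62, 99]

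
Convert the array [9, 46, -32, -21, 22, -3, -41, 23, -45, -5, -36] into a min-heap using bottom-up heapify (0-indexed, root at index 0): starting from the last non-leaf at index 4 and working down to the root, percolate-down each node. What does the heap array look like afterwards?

[-45, -36, -41, -21, -5, -3, -32, 23, 46, 9, 22]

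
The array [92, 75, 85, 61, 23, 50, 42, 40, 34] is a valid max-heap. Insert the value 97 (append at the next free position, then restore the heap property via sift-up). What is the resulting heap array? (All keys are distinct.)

append 97 at index 9 → [92, 75, 85, 61, 23, 50, 42, 40, 34, 97]
97 > parent 23 at index 4, swap → [92, 75, 85, 61, 97, 50, 42, 40, 34, 23]
97 > parent 75 at index 1, swap → [92, 97, 85, 61, 75, 50, 42, 40, 34, 23]
97 > parent 92 at index 0, swap → [97, 92, 85, 61, 75, 50, 42, 40, 34, 23]

[97, 92, 85, 61, 75, 50, 42, 40, 34, 23]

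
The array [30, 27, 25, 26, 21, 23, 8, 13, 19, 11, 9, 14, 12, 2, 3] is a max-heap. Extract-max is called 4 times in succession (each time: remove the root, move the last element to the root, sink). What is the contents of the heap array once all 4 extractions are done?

extract-max #1 returns 30:
  remove root 30; move last element 3 to root → [3, 27, 25, 26, 21, 23, 8, 13, 19, 11, 9, 14, 12, 2]
  3 vs larger child 27 at index 1, swap → [27, 3, 25, 26, 21, 23, 8, 13, 19, 11, 9, 14, 12, 2]
  3 vs larger child 26 at index 3, swap → [27, 26, 25, 3, 21, 23, 8, 13, 19, 11, 9, 14, 12, 2]
  3 vs larger child 19 at index 8, swap → [27, 26, 25, 19, 21, 23, 8, 13, 3, 11, 9, 14, 12, 2]
extract-max #2 returns 27:
  remove root 27; move last element 2 to root → [2, 26, 25, 19, 21, 23, 8, 13, 3, 11, 9, 14, 12]
  2 vs larger child 26 at index 1, swap → [26, 2, 25, 19, 21, 23, 8, 13, 3, 11, 9, 14, 12]
  2 vs larger child 21 at index 4, swap → [26, 21, 25, 19, 2, 23, 8, 13, 3, 11, 9, 14, 12]
  2 vs larger child 11 at index 9, swap → [26, 21, 25, 19, 11, 23, 8, 13, 3, 2, 9, 14, 12]
extract-max #3 returns 26:
  remove root 26; move last element 12 to root → [12, 21, 25, 19, 11, 23, 8, 13, 3, 2, 9, 14]
  12 vs larger child 25 at index 2, swap → [25, 21, 12, 19, 11, 23, 8, 13, 3, 2, 9, 14]
  12 vs larger child 23 at index 5, swap → [25, 21, 23, 19, 11, 12, 8, 13, 3, 2, 9, 14]
  12 vs only child 14 at index 11, swap → [25, 21, 23, 19, 11, 14, 8, 13, 3, 2, 9, 12]
extract-max #4 returns 25:
  remove root 25; move last element 12 to root → [12, 21, 23, 19, 11, 14, 8, 13, 3, 2, 9]
  12 vs larger child 23 at index 2, swap → [23, 21, 12, 19, 11, 14, 8, 13, 3, 2, 9]
  12 vs larger child 14 at index 5, swap → [23, 21, 14, 19, 11, 12, 8, 13, 3, 2, 9]

[23, 21, 14, 19, 11, 12, 8, 13, 3, 2, 9]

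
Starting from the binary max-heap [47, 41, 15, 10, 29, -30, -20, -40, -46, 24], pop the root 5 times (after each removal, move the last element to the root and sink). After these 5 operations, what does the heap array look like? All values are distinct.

extract-max #1 returns 47:
  remove root 47; move last element 24 to root → [24, 41, 15, 10, 29, -30, -20, -40, -46]
  24 vs larger child 41 at index 1, swap → [41, 24, 15, 10, 29, -30, -20, -40, -46]
  24 vs larger child 29 at index 4, swap → [41, 29, 15, 10, 24, -30, -20, -40, -46]
extract-max #2 returns 41:
  remove root 41; move last element -46 to root → [-46, 29, 15, 10, 24, -30, -20, -40]
  -46 vs larger child 29 at index 1, swap → [29, -46, 15, 10, 24, -30, -20, -40]
  -46 vs larger child 24 at index 4, swap → [29, 24, 15, 10, -46, -30, -20, -40]
extract-max #3 returns 29:
  remove root 29; move last element -40 to root → [-40, 24, 15, 10, -46, -30, -20]
  -40 vs larger child 24 at index 1, swap → [24, -40, 15, 10, -46, -30, -20]
  -40 vs larger child 10 at index 3, swap → [24, 10, 15, -40, -46, -30, -20]
extract-max #4 returns 24:
  remove root 24; move last element -20 to root → [-20, 10, 15, -40, -46, -30]
  -20 vs larger child 15 at index 2, swap → [15, 10, -20, -40, -46, -30]
extract-max #5 returns 15:
  remove root 15; move last element -30 to root → [-30, 10, -20, -40, -46]
  -30 vs larger child 10 at index 1, swap → [10, -30, -20, -40, -46]

[10, -30, -20, -40, -46]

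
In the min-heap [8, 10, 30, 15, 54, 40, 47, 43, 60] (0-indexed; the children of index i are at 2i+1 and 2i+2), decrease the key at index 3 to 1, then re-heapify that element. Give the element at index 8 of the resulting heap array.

60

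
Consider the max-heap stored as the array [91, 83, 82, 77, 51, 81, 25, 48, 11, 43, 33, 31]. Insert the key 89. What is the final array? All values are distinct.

[91, 83, 89, 77, 51, 82, 25, 48, 11, 43, 33, 31, 81]

append 89 at index 12 → [91, 83, 82, 77, 51, 81, 25, 48, 11, 43, 33, 31, 89]
89 > parent 81 at index 5, swap → [91, 83, 82, 77, 51, 89, 25, 48, 11, 43, 33, 31, 81]
89 > parent 82 at index 2, swap → [91, 83, 89, 77, 51, 82, 25, 48, 11, 43, 33, 31, 81]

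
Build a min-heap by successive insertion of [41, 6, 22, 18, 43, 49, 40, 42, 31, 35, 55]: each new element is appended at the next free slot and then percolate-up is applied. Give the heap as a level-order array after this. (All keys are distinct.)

[6, 18, 22, 31, 35, 49, 40, 42, 41, 43, 55]

Insert 41:
  append 41 at index 0 → [41] (no swap needed)
Insert 6:
  append 6 at index 1 → [41, 6]
  6 < parent 41 at index 0, swap → [6, 41]
Insert 22:
  append 22 at index 2 → [6, 41, 22] (no swap needed)
Insert 18:
  append 18 at index 3 → [6, 41, 22, 18]
  18 < parent 41 at index 1, swap → [6, 18, 22, 41]
Insert 43:
  append 43 at index 4 → [6, 18, 22, 41, 43] (no swap needed)
Insert 49:
  append 49 at index 5 → [6, 18, 22, 41, 43, 49] (no swap needed)
Insert 40:
  append 40 at index 6 → [6, 18, 22, 41, 43, 49, 40] (no swap needed)
Insert 42:
  append 42 at index 7 → [6, 18, 22, 41, 43, 49, 40, 42] (no swap needed)
Insert 31:
  append 31 at index 8 → [6, 18, 22, 41, 43, 49, 40, 42, 31]
  31 < parent 41 at index 3, swap → [6, 18, 22, 31, 43, 49, 40, 42, 41]
Insert 35:
  append 35 at index 9 → [6, 18, 22, 31, 43, 49, 40, 42, 41, 35]
  35 < parent 43 at index 4, swap → [6, 18, 22, 31, 35, 49, 40, 42, 41, 43]
Insert 55:
  append 55 at index 10 → [6, 18, 22, 31, 35, 49, 40, 42, 41, 43, 55] (no swap needed)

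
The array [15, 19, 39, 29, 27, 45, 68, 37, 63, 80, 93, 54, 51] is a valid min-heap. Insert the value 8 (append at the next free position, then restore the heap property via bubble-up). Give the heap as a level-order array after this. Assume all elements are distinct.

[8, 19, 15, 29, 27, 45, 39, 37, 63, 80, 93, 54, 51, 68]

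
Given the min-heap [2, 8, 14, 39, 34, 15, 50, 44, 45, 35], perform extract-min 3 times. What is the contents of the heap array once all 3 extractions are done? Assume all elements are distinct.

extract-min #1 returns 2:
  remove root 2; move last element 35 to root → [35, 8, 14, 39, 34, 15, 50, 44, 45]
  35 vs smaller child 8 at index 1, swap → [8, 35, 14, 39, 34, 15, 50, 44, 45]
  35 vs smaller child 34 at index 4, swap → [8, 34, 14, 39, 35, 15, 50, 44, 45]
extract-min #2 returns 8:
  remove root 8; move last element 45 to root → [45, 34, 14, 39, 35, 15, 50, 44]
  45 vs smaller child 14 at index 2, swap → [14, 34, 45, 39, 35, 15, 50, 44]
  45 vs smaller child 15 at index 5, swap → [14, 34, 15, 39, 35, 45, 50, 44]
extract-min #3 returns 14:
  remove root 14; move last element 44 to root → [44, 34, 15, 39, 35, 45, 50]
  44 vs smaller child 15 at index 2, swap → [15, 34, 44, 39, 35, 45, 50]

[15, 34, 44, 39, 35, 45, 50]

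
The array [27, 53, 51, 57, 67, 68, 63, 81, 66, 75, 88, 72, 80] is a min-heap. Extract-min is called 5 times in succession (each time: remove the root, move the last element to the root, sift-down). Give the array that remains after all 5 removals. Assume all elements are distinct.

[66, 67, 68, 72, 88, 75, 80, 81]

extract-min #1 returns 27:
  remove root 27; move last element 80 to root → [80, 53, 51, 57, 67, 68, 63, 81, 66, 75, 88, 72]
  80 vs smaller child 51 at index 2, swap → [51, 53, 80, 57, 67, 68, 63, 81, 66, 75, 88, 72]
  80 vs smaller child 63 at index 6, swap → [51, 53, 63, 57, 67, 68, 80, 81, 66, 75, 88, 72]
extract-min #2 returns 51:
  remove root 51; move last element 72 to root → [72, 53, 63, 57, 67, 68, 80, 81, 66, 75, 88]
  72 vs smaller child 53 at index 1, swap → [53, 72, 63, 57, 67, 68, 80, 81, 66, 75, 88]
  72 vs smaller child 57 at index 3, swap → [53, 57, 63, 72, 67, 68, 80, 81, 66, 75, 88]
  72 vs smaller child 66 at index 8, swap → [53, 57, 63, 66, 67, 68, 80, 81, 72, 75, 88]
extract-min #3 returns 53:
  remove root 53; move last element 88 to root → [88, 57, 63, 66, 67, 68, 80, 81, 72, 75]
  88 vs smaller child 57 at index 1, swap → [57, 88, 63, 66, 67, 68, 80, 81, 72, 75]
  88 vs smaller child 66 at index 3, swap → [57, 66, 63, 88, 67, 68, 80, 81, 72, 75]
  88 vs smaller child 72 at index 8, swap → [57, 66, 63, 72, 67, 68, 80, 81, 88, 75]
extract-min #4 returns 57:
  remove root 57; move last element 75 to root → [75, 66, 63, 72, 67, 68, 80, 81, 88]
  75 vs smaller child 63 at index 2, swap → [63, 66, 75, 72, 67, 68, 80, 81, 88]
  75 vs smaller child 68 at index 5, swap → [63, 66, 68, 72, 67, 75, 80, 81, 88]
extract-min #5 returns 63:
  remove root 63; move last element 88 to root → [88, 66, 68, 72, 67, 75, 80, 81]
  88 vs smaller child 66 at index 1, swap → [66, 88, 68, 72, 67, 75, 80, 81]
  88 vs smaller child 67 at index 4, swap → [66, 67, 68, 72, 88, 75, 80, 81]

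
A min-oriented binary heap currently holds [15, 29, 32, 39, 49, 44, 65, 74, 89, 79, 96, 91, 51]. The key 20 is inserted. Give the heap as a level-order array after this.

[15, 29, 20, 39, 49, 44, 32, 74, 89, 79, 96, 91, 51, 65]

append 20 at index 13 → [15, 29, 32, 39, 49, 44, 65, 74, 89, 79, 96, 91, 51, 20]
20 < parent 65 at index 6, swap → [15, 29, 32, 39, 49, 44, 20, 74, 89, 79, 96, 91, 51, 65]
20 < parent 32 at index 2, swap → [15, 29, 20, 39, 49, 44, 32, 74, 89, 79, 96, 91, 51, 65]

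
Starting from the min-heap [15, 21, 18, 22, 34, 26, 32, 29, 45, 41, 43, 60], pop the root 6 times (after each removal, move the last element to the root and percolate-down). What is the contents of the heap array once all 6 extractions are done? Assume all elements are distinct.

extract-min #1 returns 15:
  remove root 15; move last element 60 to root → [60, 21, 18, 22, 34, 26, 32, 29, 45, 41, 43]
  60 vs smaller child 18 at index 2, swap → [18, 21, 60, 22, 34, 26, 32, 29, 45, 41, 43]
  60 vs smaller child 26 at index 5, swap → [18, 21, 26, 22, 34, 60, 32, 29, 45, 41, 43]
extract-min #2 returns 18:
  remove root 18; move last element 43 to root → [43, 21, 26, 22, 34, 60, 32, 29, 45, 41]
  43 vs smaller child 21 at index 1, swap → [21, 43, 26, 22, 34, 60, 32, 29, 45, 41]
  43 vs smaller child 22 at index 3, swap → [21, 22, 26, 43, 34, 60, 32, 29, 45, 41]
  43 vs smaller child 29 at index 7, swap → [21, 22, 26, 29, 34, 60, 32, 43, 45, 41]
extract-min #3 returns 21:
  remove root 21; move last element 41 to root → [41, 22, 26, 29, 34, 60, 32, 43, 45]
  41 vs smaller child 22 at index 1, swap → [22, 41, 26, 29, 34, 60, 32, 43, 45]
  41 vs smaller child 29 at index 3, swap → [22, 29, 26, 41, 34, 60, 32, 43, 45]
extract-min #4 returns 22:
  remove root 22; move last element 45 to root → [45, 29, 26, 41, 34, 60, 32, 43]
  45 vs smaller child 26 at index 2, swap → [26, 29, 45, 41, 34, 60, 32, 43]
  45 vs smaller child 32 at index 6, swap → [26, 29, 32, 41, 34, 60, 45, 43]
extract-min #5 returns 26:
  remove root 26; move last element 43 to root → [43, 29, 32, 41, 34, 60, 45]
  43 vs smaller child 29 at index 1, swap → [29, 43, 32, 41, 34, 60, 45]
  43 vs smaller child 34 at index 4, swap → [29, 34, 32, 41, 43, 60, 45]
extract-min #6 returns 29:
  remove root 29; move last element 45 to root → [45, 34, 32, 41, 43, 60]
  45 vs smaller child 32 at index 2, swap → [32, 34, 45, 41, 43, 60]

[32, 34, 45, 41, 43, 60]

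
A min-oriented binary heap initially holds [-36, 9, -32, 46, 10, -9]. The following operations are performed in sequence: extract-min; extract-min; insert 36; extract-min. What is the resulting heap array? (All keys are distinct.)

[9, 36, 10, 46]

extract-min → returns -36:
  remove root -36; move last element -9 to root → [-9, 9, -32, 46, 10]
  -9 vs smaller child -32 at index 2, swap → [-32, 9, -9, 46, 10]
extract-min → returns -32:
  remove root -32; move last element 10 to root → [10, 9, -9, 46]
  10 vs smaller child -9 at index 2, swap → [-9, 9, 10, 46]
insert 36:
  append 36 at index 4 → [-9, 9, 10, 46, 36] (no swap needed)
extract-min → returns -9:
  remove root -9; move last element 36 to root → [36, 9, 10, 46]
  36 vs smaller child 9 at index 1, swap → [9, 36, 10, 46]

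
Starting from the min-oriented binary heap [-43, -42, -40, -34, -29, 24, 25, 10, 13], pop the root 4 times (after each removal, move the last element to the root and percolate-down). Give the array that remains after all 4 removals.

extract-min #1 returns -43:
  remove root -43; move last element 13 to root → [13, -42, -40, -34, -29, 24, 25, 10]
  13 vs smaller child -42 at index 1, swap → [-42, 13, -40, -34, -29, 24, 25, 10]
  13 vs smaller child -34 at index 3, swap → [-42, -34, -40, 13, -29, 24, 25, 10]
  13 vs only child 10 at index 7, swap → [-42, -34, -40, 10, -29, 24, 25, 13]
extract-min #2 returns -42:
  remove root -42; move last element 13 to root → [13, -34, -40, 10, -29, 24, 25]
  13 vs smaller child -40 at index 2, swap → [-40, -34, 13, 10, -29, 24, 25]
extract-min #3 returns -40:
  remove root -40; move last element 25 to root → [25, -34, 13, 10, -29, 24]
  25 vs smaller child -34 at index 1, swap → [-34, 25, 13, 10, -29, 24]
  25 vs smaller child -29 at index 4, swap → [-34, -29, 13, 10, 25, 24]
extract-min #4 returns -34:
  remove root -34; move last element 24 to root → [24, -29, 13, 10, 25]
  24 vs smaller child -29 at index 1, swap → [-29, 24, 13, 10, 25]
  24 vs smaller child 10 at index 3, swap → [-29, 10, 13, 24, 25]

[-29, 10, 13, 24, 25]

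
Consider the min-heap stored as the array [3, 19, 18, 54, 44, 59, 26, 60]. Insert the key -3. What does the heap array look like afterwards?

[-3, 3, 18, 19, 44, 59, 26, 60, 54]

append -3 at index 8 → [3, 19, 18, 54, 44, 59, 26, 60, -3]
-3 < parent 54 at index 3, swap → [3, 19, 18, -3, 44, 59, 26, 60, 54]
-3 < parent 19 at index 1, swap → [3, -3, 18, 19, 44, 59, 26, 60, 54]
-3 < parent 3 at index 0, swap → [-3, 3, 18, 19, 44, 59, 26, 60, 54]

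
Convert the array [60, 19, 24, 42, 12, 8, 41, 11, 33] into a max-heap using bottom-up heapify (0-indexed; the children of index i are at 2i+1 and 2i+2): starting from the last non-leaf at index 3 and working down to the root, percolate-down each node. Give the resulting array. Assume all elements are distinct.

sift down from index 3: already satisfies heap property
sift down from index 2:
  24 vs larger child 41 at index 6, swap → [60, 19, 41, 42, 12, 8, 24, 11, 33]
sift down from index 1:
  19 vs larger child 42 at index 3, swap → [60, 42, 41, 19, 12, 8, 24, 11, 33]
  19 vs larger child 33 at index 8, swap → [60, 42, 41, 33, 12, 8, 24, 11, 19]
sift down from index 0: already satisfies heap property

[60, 42, 41, 33, 12, 8, 24, 11, 19]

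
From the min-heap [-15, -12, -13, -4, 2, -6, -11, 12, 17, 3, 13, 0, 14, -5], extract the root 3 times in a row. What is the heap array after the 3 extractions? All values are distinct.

[-11, -4, -6, 12, 2, 0, -5, 14, 17, 3, 13]

extract-min #1 returns -15:
  remove root -15; move last element -5 to root → [-5, -12, -13, -4, 2, -6, -11, 12, 17, 3, 13, 0, 14]
  -5 vs smaller child -13 at index 2, swap → [-13, -12, -5, -4, 2, -6, -11, 12, 17, 3, 13, 0, 14]
  -5 vs smaller child -11 at index 6, swap → [-13, -12, -11, -4, 2, -6, -5, 12, 17, 3, 13, 0, 14]
extract-min #2 returns -13:
  remove root -13; move last element 14 to root → [14, -12, -11, -4, 2, -6, -5, 12, 17, 3, 13, 0]
  14 vs smaller child -12 at index 1, swap → [-12, 14, -11, -4, 2, -6, -5, 12, 17, 3, 13, 0]
  14 vs smaller child -4 at index 3, swap → [-12, -4, -11, 14, 2, -6, -5, 12, 17, 3, 13, 0]
  14 vs smaller child 12 at index 7, swap → [-12, -4, -11, 12, 2, -6, -5, 14, 17, 3, 13, 0]
extract-min #3 returns -12:
  remove root -12; move last element 0 to root → [0, -4, -11, 12, 2, -6, -5, 14, 17, 3, 13]
  0 vs smaller child -11 at index 2, swap → [-11, -4, 0, 12, 2, -6, -5, 14, 17, 3, 13]
  0 vs smaller child -6 at index 5, swap → [-11, -4, -6, 12, 2, 0, -5, 14, 17, 3, 13]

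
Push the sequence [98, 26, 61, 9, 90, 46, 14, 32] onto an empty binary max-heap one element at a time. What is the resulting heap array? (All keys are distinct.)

[98, 90, 61, 32, 26, 46, 14, 9]

Insert 98:
  append 98 at index 0 → [98] (no swap needed)
Insert 26:
  append 26 at index 1 → [98, 26] (no swap needed)
Insert 61:
  append 61 at index 2 → [98, 26, 61] (no swap needed)
Insert 9:
  append 9 at index 3 → [98, 26, 61, 9] (no swap needed)
Insert 90:
  append 90 at index 4 → [98, 26, 61, 9, 90]
  90 > parent 26 at index 1, swap → [98, 90, 61, 9, 26]
Insert 46:
  append 46 at index 5 → [98, 90, 61, 9, 26, 46] (no swap needed)
Insert 14:
  append 14 at index 6 → [98, 90, 61, 9, 26, 46, 14] (no swap needed)
Insert 32:
  append 32 at index 7 → [98, 90, 61, 9, 26, 46, 14, 32]
  32 > parent 9 at index 3, swap → [98, 90, 61, 32, 26, 46, 14, 9]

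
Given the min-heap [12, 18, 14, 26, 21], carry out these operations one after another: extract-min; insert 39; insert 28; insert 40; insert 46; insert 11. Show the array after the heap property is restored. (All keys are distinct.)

[11, 14, 21, 18, 39, 28, 40, 46, 26]

extract-min → returns 12:
  remove root 12; move last element 21 to root → [21, 18, 14, 26]
  21 vs smaller child 14 at index 2, swap → [14, 18, 21, 26]
insert 39:
  append 39 at index 4 → [14, 18, 21, 26, 39] (no swap needed)
insert 28:
  append 28 at index 5 → [14, 18, 21, 26, 39, 28] (no swap needed)
insert 40:
  append 40 at index 6 → [14, 18, 21, 26, 39, 28, 40] (no swap needed)
insert 46:
  append 46 at index 7 → [14, 18, 21, 26, 39, 28, 40, 46] (no swap needed)
insert 11:
  append 11 at index 8 → [14, 18, 21, 26, 39, 28, 40, 46, 11]
  11 < parent 26 at index 3, swap → [14, 18, 21, 11, 39, 28, 40, 46, 26]
  11 < parent 18 at index 1, swap → [14, 11, 21, 18, 39, 28, 40, 46, 26]
  11 < parent 14 at index 0, swap → [11, 14, 21, 18, 39, 28, 40, 46, 26]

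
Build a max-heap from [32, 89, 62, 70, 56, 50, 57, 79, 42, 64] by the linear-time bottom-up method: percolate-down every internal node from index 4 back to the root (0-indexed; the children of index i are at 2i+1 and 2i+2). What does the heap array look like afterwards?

sift down from index 4:
  56 vs only child 64 at index 9, swap → [32, 89, 62, 70, 64, 50, 57, 79, 42, 56]
sift down from index 3:
  70 vs larger child 79 at index 7, swap → [32, 89, 62, 79, 64, 50, 57, 70, 42, 56]
sift down from index 2: already satisfies heap property
sift down from index 1: already satisfies heap property
sift down from index 0:
  32 vs larger child 89 at index 1, swap → [89, 32, 62, 79, 64, 50, 57, 70, 42, 56]
  32 vs larger child 79 at index 3, swap → [89, 79, 62, 32, 64, 50, 57, 70, 42, 56]
  32 vs larger child 70 at index 7, swap → [89, 79, 62, 70, 64, 50, 57, 32, 42, 56]

[89, 79, 62, 70, 64, 50, 57, 32, 42, 56]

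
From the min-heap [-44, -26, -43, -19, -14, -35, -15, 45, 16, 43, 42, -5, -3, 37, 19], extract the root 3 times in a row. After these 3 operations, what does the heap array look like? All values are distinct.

[-26, -19, -15, -3, -14, -5, 37, 45, 16, 43, 42, 19]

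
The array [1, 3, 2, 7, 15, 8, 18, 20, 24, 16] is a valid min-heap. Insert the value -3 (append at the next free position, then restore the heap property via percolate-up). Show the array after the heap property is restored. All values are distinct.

[-3, 1, 2, 7, 3, 8, 18, 20, 24, 16, 15]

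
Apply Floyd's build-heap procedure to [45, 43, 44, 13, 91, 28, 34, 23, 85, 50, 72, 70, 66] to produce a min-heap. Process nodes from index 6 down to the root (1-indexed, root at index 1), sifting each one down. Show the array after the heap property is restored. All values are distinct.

[13, 23, 28, 43, 50, 44, 34, 45, 85, 91, 72, 70, 66]

sift down from index 6: already satisfies heap property
sift down from index 5:
  91 vs smaller child 50 at index 10, swap → [45, 43, 44, 13, 50, 28, 34, 23, 85, 91, 72, 70, 66]
sift down from index 4: already satisfies heap property
sift down from index 3:
  44 vs smaller child 28 at index 6, swap → [45, 43, 28, 13, 50, 44, 34, 23, 85, 91, 72, 70, 66]
sift down from index 2:
  43 vs smaller child 13 at index 4, swap → [45, 13, 28, 43, 50, 44, 34, 23, 85, 91, 72, 70, 66]
  43 vs smaller child 23 at index 8, swap → [45, 13, 28, 23, 50, 44, 34, 43, 85, 91, 72, 70, 66]
sift down from index 1:
  45 vs smaller child 13 at index 2, swap → [13, 45, 28, 23, 50, 44, 34, 43, 85, 91, 72, 70, 66]
  45 vs smaller child 23 at index 4, swap → [13, 23, 28, 45, 50, 44, 34, 43, 85, 91, 72, 70, 66]
  45 vs smaller child 43 at index 8, swap → [13, 23, 28, 43, 50, 44, 34, 45, 85, 91, 72, 70, 66]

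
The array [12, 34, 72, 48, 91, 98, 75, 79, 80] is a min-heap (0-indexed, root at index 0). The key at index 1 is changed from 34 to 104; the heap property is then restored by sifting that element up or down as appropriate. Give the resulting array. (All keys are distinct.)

[12, 48, 72, 79, 91, 98, 75, 104, 80]

set index 1 from 34 to 104 → [12, 104, 72, 48, 91, 98, 75, 79, 80]
104 vs smaller child 48 at index 3, swap → [12, 48, 72, 104, 91, 98, 75, 79, 80]
104 vs smaller child 79 at index 7, swap → [12, 48, 72, 79, 91, 98, 75, 104, 80]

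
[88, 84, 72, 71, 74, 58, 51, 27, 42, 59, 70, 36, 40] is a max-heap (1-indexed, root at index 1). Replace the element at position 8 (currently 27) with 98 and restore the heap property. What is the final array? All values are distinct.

set index 8 from 27 to 98 → [88, 84, 72, 71, 74, 58, 51, 98, 42, 59, 70, 36, 40]
98 > parent 71 at index 4, swap → [88, 84, 72, 98, 74, 58, 51, 71, 42, 59, 70, 36, 40]
98 > parent 84 at index 2, swap → [88, 98, 72, 84, 74, 58, 51, 71, 42, 59, 70, 36, 40]
98 > parent 88 at index 1, swap → [98, 88, 72, 84, 74, 58, 51, 71, 42, 59, 70, 36, 40]

[98, 88, 72, 84, 74, 58, 51, 71, 42, 59, 70, 36, 40]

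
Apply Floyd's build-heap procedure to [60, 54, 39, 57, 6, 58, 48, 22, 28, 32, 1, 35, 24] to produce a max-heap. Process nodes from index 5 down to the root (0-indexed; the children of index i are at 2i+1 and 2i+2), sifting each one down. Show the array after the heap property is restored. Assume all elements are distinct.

sift down from index 5: already satisfies heap property
sift down from index 4:
  6 vs larger child 32 at index 9, swap → [60, 54, 39, 57, 32, 58, 48, 22, 28, 6, 1, 35, 24]
sift down from index 3: already satisfies heap property
sift down from index 2:
  39 vs larger child 58 at index 5, swap → [60, 54, 58, 57, 32, 39, 48, 22, 28, 6, 1, 35, 24]
sift down from index 1:
  54 vs larger child 57 at index 3, swap → [60, 57, 58, 54, 32, 39, 48, 22, 28, 6, 1, 35, 24]
sift down from index 0: already satisfies heap property

[60, 57, 58, 54, 32, 39, 48, 22, 28, 6, 1, 35, 24]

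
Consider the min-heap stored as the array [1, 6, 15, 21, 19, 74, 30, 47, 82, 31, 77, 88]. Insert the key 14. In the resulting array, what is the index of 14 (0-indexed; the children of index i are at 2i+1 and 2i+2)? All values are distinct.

2

append 14 at index 12 → [1, 6, 15, 21, 19, 74, 30, 47, 82, 31, 77, 88, 14]
14 < parent 74 at index 5, swap → [1, 6, 15, 21, 19, 14, 30, 47, 82, 31, 77, 88, 74]
14 < parent 15 at index 2, swap → [1, 6, 14, 21, 19, 15, 30, 47, 82, 31, 77, 88, 74]
resulting array: [1, 6, 14, 21, 19, 15, 30, 47, 82, 31, 77, 88, 74]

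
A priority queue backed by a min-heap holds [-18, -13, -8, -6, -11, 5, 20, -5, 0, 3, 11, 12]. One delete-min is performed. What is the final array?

[-13, -11, -8, -6, 3, 5, 20, -5, 0, 12, 11]

remove root -18; move last element 12 to root → [12, -13, -8, -6, -11, 5, 20, -5, 0, 3, 11]
12 vs smaller child -13 at index 1, swap → [-13, 12, -8, -6, -11, 5, 20, -5, 0, 3, 11]
12 vs smaller child -11 at index 4, swap → [-13, -11, -8, -6, 12, 5, 20, -5, 0, 3, 11]
12 vs smaller child 3 at index 9, swap → [-13, -11, -8, -6, 3, 5, 20, -5, 0, 12, 11]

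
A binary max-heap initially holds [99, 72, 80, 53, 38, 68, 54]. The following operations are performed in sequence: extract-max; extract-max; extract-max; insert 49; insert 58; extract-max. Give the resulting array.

[58, 54, 38, 53, 49]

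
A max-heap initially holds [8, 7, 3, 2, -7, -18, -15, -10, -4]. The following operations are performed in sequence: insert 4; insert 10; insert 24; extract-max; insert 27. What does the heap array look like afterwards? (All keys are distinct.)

[27, 8, 10, 2, 7, 3, -15, -10, -4, -7, 4, -18]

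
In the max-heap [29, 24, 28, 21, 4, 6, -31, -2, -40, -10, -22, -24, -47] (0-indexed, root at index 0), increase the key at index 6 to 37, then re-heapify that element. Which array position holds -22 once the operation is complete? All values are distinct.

10

set index 6 from -31 to 37 → [29, 24, 28, 21, 4, 6, 37, -2, -40, -10, -22, -24, -47]
37 > parent 28 at index 2, swap → [29, 24, 37, 21, 4, 6, 28, -2, -40, -10, -22, -24, -47]
37 > parent 29 at index 0, swap → [37, 24, 29, 21, 4, 6, 28, -2, -40, -10, -22, -24, -47]
resulting array: [37, 24, 29, 21, 4, 6, 28, -2, -40, -10, -22, -24, -47]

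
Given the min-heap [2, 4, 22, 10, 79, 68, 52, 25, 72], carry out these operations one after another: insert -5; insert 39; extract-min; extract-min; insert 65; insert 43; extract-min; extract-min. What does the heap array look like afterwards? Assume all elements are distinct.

[22, 25, 52, 43, 39, 68, 65, 79, 72]

insert -5:
  append -5 at index 9 → [2, 4, 22, 10, 79, 68, 52, 25, 72, -5]
  -5 < parent 79 at index 4, swap → [2, 4, 22, 10, -5, 68, 52, 25, 72, 79]
  -5 < parent 4 at index 1, swap → [2, -5, 22, 10, 4, 68, 52, 25, 72, 79]
  -5 < parent 2 at index 0, swap → [-5, 2, 22, 10, 4, 68, 52, 25, 72, 79]
insert 39:
  append 39 at index 10 → [-5, 2, 22, 10, 4, 68, 52, 25, 72, 79, 39] (no swap needed)
extract-min → returns -5:
  remove root -5; move last element 39 to root → [39, 2, 22, 10, 4, 68, 52, 25, 72, 79]
  39 vs smaller child 2 at index 1, swap → [2, 39, 22, 10, 4, 68, 52, 25, 72, 79]
  39 vs smaller child 4 at index 4, swap → [2, 4, 22, 10, 39, 68, 52, 25, 72, 79]
extract-min → returns 2:
  remove root 2; move last element 79 to root → [79, 4, 22, 10, 39, 68, 52, 25, 72]
  79 vs smaller child 4 at index 1, swap → [4, 79, 22, 10, 39, 68, 52, 25, 72]
  79 vs smaller child 10 at index 3, swap → [4, 10, 22, 79, 39, 68, 52, 25, 72]
  79 vs smaller child 25 at index 7, swap → [4, 10, 22, 25, 39, 68, 52, 79, 72]
insert 65:
  append 65 at index 9 → [4, 10, 22, 25, 39, 68, 52, 79, 72, 65] (no swap needed)
insert 43:
  append 43 at index 10 → [4, 10, 22, 25, 39, 68, 52, 79, 72, 65, 43] (no swap needed)
extract-min → returns 4:
  remove root 4; move last element 43 to root → [43, 10, 22, 25, 39, 68, 52, 79, 72, 65]
  43 vs smaller child 10 at index 1, swap → [10, 43, 22, 25, 39, 68, 52, 79, 72, 65]
  43 vs smaller child 25 at index 3, swap → [10, 25, 22, 43, 39, 68, 52, 79, 72, 65]
extract-min → returns 10:
  remove root 10; move last element 65 to root → [65, 25, 22, 43, 39, 68, 52, 79, 72]
  65 vs smaller child 22 at index 2, swap → [22, 25, 65, 43, 39, 68, 52, 79, 72]
  65 vs smaller child 52 at index 6, swap → [22, 25, 52, 43, 39, 68, 65, 79, 72]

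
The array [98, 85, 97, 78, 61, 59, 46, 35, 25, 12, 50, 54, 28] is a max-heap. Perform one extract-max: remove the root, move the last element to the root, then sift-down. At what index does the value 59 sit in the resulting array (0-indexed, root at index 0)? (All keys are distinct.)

2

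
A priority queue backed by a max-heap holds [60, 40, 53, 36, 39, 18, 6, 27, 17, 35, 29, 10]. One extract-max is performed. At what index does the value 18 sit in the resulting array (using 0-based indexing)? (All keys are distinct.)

remove root 60; move last element 10 to root → [10, 40, 53, 36, 39, 18, 6, 27, 17, 35, 29]
10 vs larger child 53 at index 2, swap → [53, 40, 10, 36, 39, 18, 6, 27, 17, 35, 29]
10 vs larger child 18 at index 5, swap → [53, 40, 18, 36, 39, 10, 6, 27, 17, 35, 29]
resulting array: [53, 40, 18, 36, 39, 10, 6, 27, 17, 35, 29]

2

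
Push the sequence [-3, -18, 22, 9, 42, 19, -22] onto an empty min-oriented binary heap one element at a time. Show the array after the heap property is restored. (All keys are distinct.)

Insert -3:
  append -3 at index 0 → [-3] (no swap needed)
Insert -18:
  append -18 at index 1 → [-3, -18]
  -18 < parent -3 at index 0, swap → [-18, -3]
Insert 22:
  append 22 at index 2 → [-18, -3, 22] (no swap needed)
Insert 9:
  append 9 at index 3 → [-18, -3, 22, 9] (no swap needed)
Insert 42:
  append 42 at index 4 → [-18, -3, 22, 9, 42] (no swap needed)
Insert 19:
  append 19 at index 5 → [-18, -3, 22, 9, 42, 19]
  19 < parent 22 at index 2, swap → [-18, -3, 19, 9, 42, 22]
Insert -22:
  append -22 at index 6 → [-18, -3, 19, 9, 42, 22, -22]
  -22 < parent 19 at index 2, swap → [-18, -3, -22, 9, 42, 22, 19]
  -22 < parent -18 at index 0, swap → [-22, -3, -18, 9, 42, 22, 19]

[-22, -3, -18, 9, 42, 22, 19]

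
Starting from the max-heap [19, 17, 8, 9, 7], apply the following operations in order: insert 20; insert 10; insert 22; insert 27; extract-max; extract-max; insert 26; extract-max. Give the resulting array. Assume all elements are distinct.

[20, 17, 19, 9, 7, 8, 10]

insert 20:
  append 20 at index 5 → [19, 17, 8, 9, 7, 20]
  20 > parent 8 at index 2, swap → [19, 17, 20, 9, 7, 8]
  20 > parent 19 at index 0, swap → [20, 17, 19, 9, 7, 8]
insert 10:
  append 10 at index 6 → [20, 17, 19, 9, 7, 8, 10] (no swap needed)
insert 22:
  append 22 at index 7 → [20, 17, 19, 9, 7, 8, 10, 22]
  22 > parent 9 at index 3, swap → [20, 17, 19, 22, 7, 8, 10, 9]
  22 > parent 17 at index 1, swap → [20, 22, 19, 17, 7, 8, 10, 9]
  22 > parent 20 at index 0, swap → [22, 20, 19, 17, 7, 8, 10, 9]
insert 27:
  append 27 at index 8 → [22, 20, 19, 17, 7, 8, 10, 9, 27]
  27 > parent 17 at index 3, swap → [22, 20, 19, 27, 7, 8, 10, 9, 17]
  27 > parent 20 at index 1, swap → [22, 27, 19, 20, 7, 8, 10, 9, 17]
  27 > parent 22 at index 0, swap → [27, 22, 19, 20, 7, 8, 10, 9, 17]
extract-max → returns 27:
  remove root 27; move last element 17 to root → [17, 22, 19, 20, 7, 8, 10, 9]
  17 vs larger child 22 at index 1, swap → [22, 17, 19, 20, 7, 8, 10, 9]
  17 vs larger child 20 at index 3, swap → [22, 20, 19, 17, 7, 8, 10, 9]
extract-max → returns 22:
  remove root 22; move last element 9 to root → [9, 20, 19, 17, 7, 8, 10]
  9 vs larger child 20 at index 1, swap → [20, 9, 19, 17, 7, 8, 10]
  9 vs larger child 17 at index 3, swap → [20, 17, 19, 9, 7, 8, 10]
insert 26:
  append 26 at index 7 → [20, 17, 19, 9, 7, 8, 10, 26]
  26 > parent 9 at index 3, swap → [20, 17, 19, 26, 7, 8, 10, 9]
  26 > parent 17 at index 1, swap → [20, 26, 19, 17, 7, 8, 10, 9]
  26 > parent 20 at index 0, swap → [26, 20, 19, 17, 7, 8, 10, 9]
extract-max → returns 26:
  remove root 26; move last element 9 to root → [9, 20, 19, 17, 7, 8, 10]
  9 vs larger child 20 at index 1, swap → [20, 9, 19, 17, 7, 8, 10]
  9 vs larger child 17 at index 3, swap → [20, 17, 19, 9, 7, 8, 10]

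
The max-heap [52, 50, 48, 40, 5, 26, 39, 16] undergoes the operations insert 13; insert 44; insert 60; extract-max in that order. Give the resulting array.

insert 13:
  append 13 at index 8 → [52, 50, 48, 40, 5, 26, 39, 16, 13] (no swap needed)
insert 44:
  append 44 at index 9 → [52, 50, 48, 40, 5, 26, 39, 16, 13, 44]
  44 > parent 5 at index 4, swap → [52, 50, 48, 40, 44, 26, 39, 16, 13, 5]
insert 60:
  append 60 at index 10 → [52, 50, 48, 40, 44, 26, 39, 16, 13, 5, 60]
  60 > parent 44 at index 4, swap → [52, 50, 48, 40, 60, 26, 39, 16, 13, 5, 44]
  60 > parent 50 at index 1, swap → [52, 60, 48, 40, 50, 26, 39, 16, 13, 5, 44]
  60 > parent 52 at index 0, swap → [60, 52, 48, 40, 50, 26, 39, 16, 13, 5, 44]
extract-max → returns 60:
  remove root 60; move last element 44 to root → [44, 52, 48, 40, 50, 26, 39, 16, 13, 5]
  44 vs larger child 52 at index 1, swap → [52, 44, 48, 40, 50, 26, 39, 16, 13, 5]
  44 vs larger child 50 at index 4, swap → [52, 50, 48, 40, 44, 26, 39, 16, 13, 5]

[52, 50, 48, 40, 44, 26, 39, 16, 13, 5]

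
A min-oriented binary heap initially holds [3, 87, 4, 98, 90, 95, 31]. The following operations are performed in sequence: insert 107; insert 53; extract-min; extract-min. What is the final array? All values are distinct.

insert 107:
  append 107 at index 7 → [3, 87, 4, 98, 90, 95, 31, 107] (no swap needed)
insert 53:
  append 53 at index 8 → [3, 87, 4, 98, 90, 95, 31, 107, 53]
  53 < parent 98 at index 3, swap → [3, 87, 4, 53, 90, 95, 31, 107, 98]
  53 < parent 87 at index 1, swap → [3, 53, 4, 87, 90, 95, 31, 107, 98]
extract-min → returns 3:
  remove root 3; move last element 98 to root → [98, 53, 4, 87, 90, 95, 31, 107]
  98 vs smaller child 4 at index 2, swap → [4, 53, 98, 87, 90, 95, 31, 107]
  98 vs smaller child 31 at index 6, swap → [4, 53, 31, 87, 90, 95, 98, 107]
extract-min → returns 4:
  remove root 4; move last element 107 to root → [107, 53, 31, 87, 90, 95, 98]
  107 vs smaller child 31 at index 2, swap → [31, 53, 107, 87, 90, 95, 98]
  107 vs smaller child 95 at index 5, swap → [31, 53, 95, 87, 90, 107, 98]

[31, 53, 95, 87, 90, 107, 98]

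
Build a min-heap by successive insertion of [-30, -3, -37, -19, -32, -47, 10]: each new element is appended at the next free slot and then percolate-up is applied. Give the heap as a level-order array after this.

[-47, -32, -37, -3, -19, -30, 10]

Insert -30:
  append -30 at index 0 → [-30] (no swap needed)
Insert -3:
  append -3 at index 1 → [-30, -3] (no swap needed)
Insert -37:
  append -37 at index 2 → [-30, -3, -37]
  -37 < parent -30 at index 0, swap → [-37, -3, -30]
Insert -19:
  append -19 at index 3 → [-37, -3, -30, -19]
  -19 < parent -3 at index 1, swap → [-37, -19, -30, -3]
Insert -32:
  append -32 at index 4 → [-37, -19, -30, -3, -32]
  -32 < parent -19 at index 1, swap → [-37, -32, -30, -3, -19]
Insert -47:
  append -47 at index 5 → [-37, -32, -30, -3, -19, -47]
  -47 < parent -30 at index 2, swap → [-37, -32, -47, -3, -19, -30]
  -47 < parent -37 at index 0, swap → [-47, -32, -37, -3, -19, -30]
Insert 10:
  append 10 at index 6 → [-47, -32, -37, -3, -19, -30, 10] (no swap needed)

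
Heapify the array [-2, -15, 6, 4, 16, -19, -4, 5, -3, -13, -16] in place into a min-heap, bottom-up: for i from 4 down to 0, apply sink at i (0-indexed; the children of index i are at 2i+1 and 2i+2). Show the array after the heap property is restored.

[-19, -16, -4, -3, -15, 6, -2, 5, 4, -13, 16]

sift down from index 4:
  16 vs smaller child -16 at index 10, swap → [-2, -15, 6, 4, -16, -19, -4, 5, -3, -13, 16]
sift down from index 3:
  4 vs smaller child -3 at index 8, swap → [-2, -15, 6, -3, -16, -19, -4, 5, 4, -13, 16]
sift down from index 2:
  6 vs smaller child -19 at index 5, swap → [-2, -15, -19, -3, -16, 6, -4, 5, 4, -13, 16]
sift down from index 1:
  -15 vs smaller child -16 at index 4, swap → [-2, -16, -19, -3, -15, 6, -4, 5, 4, -13, 16]
sift down from index 0:
  -2 vs smaller child -19 at index 2, swap → [-19, -16, -2, -3, -15, 6, -4, 5, 4, -13, 16]
  -2 vs smaller child -4 at index 6, swap → [-19, -16, -4, -3, -15, 6, -2, 5, 4, -13, 16]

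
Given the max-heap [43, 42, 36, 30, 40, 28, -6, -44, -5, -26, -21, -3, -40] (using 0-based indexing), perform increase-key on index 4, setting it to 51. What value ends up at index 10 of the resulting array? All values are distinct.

-21

set index 4 from 40 to 51 → [43, 42, 36, 30, 51, 28, -6, -44, -5, -26, -21, -3, -40]
51 > parent 42 at index 1, swap → [43, 51, 36, 30, 42, 28, -6, -44, -5, -26, -21, -3, -40]
51 > parent 43 at index 0, swap → [51, 43, 36, 30, 42, 28, -6, -44, -5, -26, -21, -3, -40]
resulting array: [51, 43, 36, 30, 42, 28, -6, -44, -5, -26, -21, -3, -40]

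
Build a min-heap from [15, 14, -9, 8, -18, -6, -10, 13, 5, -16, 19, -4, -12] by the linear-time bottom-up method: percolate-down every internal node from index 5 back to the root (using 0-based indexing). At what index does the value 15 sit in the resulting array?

9

sift down from index 5:
  -6 vs smaller child -12 at index 12, swap → [15, 14, -9, 8, -18, -12, -10, 13, 5, -16, 19, -4, -6]
sift down from index 4: already satisfies heap property
sift down from index 3:
  8 vs smaller child 5 at index 8, swap → [15, 14, -9, 5, -18, -12, -10, 13, 8, -16, 19, -4, -6]
sift down from index 2:
  -9 vs smaller child -12 at index 5, swap → [15, 14, -12, 5, -18, -9, -10, 13, 8, -16, 19, -4, -6]
sift down from index 1:
  14 vs smaller child -18 at index 4, swap → [15, -18, -12, 5, 14, -9, -10, 13, 8, -16, 19, -4, -6]
  14 vs smaller child -16 at index 9, swap → [15, -18, -12, 5, -16, -9, -10, 13, 8, 14, 19, -4, -6]
sift down from index 0:
  15 vs smaller child -18 at index 1, swap → [-18, 15, -12, 5, -16, -9, -10, 13, 8, 14, 19, -4, -6]
  15 vs smaller child -16 at index 4, swap → [-18, -16, -12, 5, 15, -9, -10, 13, 8, 14, 19, -4, -6]
  15 vs smaller child 14 at index 9, swap → [-18, -16, -12, 5, 14, -9, -10, 13, 8, 15, 19, -4, -6]
resulting array: [-18, -16, -12, 5, 14, -9, -10, 13, 8, 15, 19, -4, -6]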